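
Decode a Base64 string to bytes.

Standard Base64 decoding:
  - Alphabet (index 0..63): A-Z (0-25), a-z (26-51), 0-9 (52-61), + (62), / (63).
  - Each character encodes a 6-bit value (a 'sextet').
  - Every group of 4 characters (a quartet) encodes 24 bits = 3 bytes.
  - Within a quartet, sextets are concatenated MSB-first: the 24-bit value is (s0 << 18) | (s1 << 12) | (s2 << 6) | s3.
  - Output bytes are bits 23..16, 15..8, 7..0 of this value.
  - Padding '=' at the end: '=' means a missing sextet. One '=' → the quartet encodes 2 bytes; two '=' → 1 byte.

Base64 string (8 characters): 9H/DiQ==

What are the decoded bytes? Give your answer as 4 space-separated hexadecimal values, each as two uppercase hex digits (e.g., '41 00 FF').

After char 0 ('9'=61): chars_in_quartet=1 acc=0x3D bytes_emitted=0
After char 1 ('H'=7): chars_in_quartet=2 acc=0xF47 bytes_emitted=0
After char 2 ('/'=63): chars_in_quartet=3 acc=0x3D1FF bytes_emitted=0
After char 3 ('D'=3): chars_in_quartet=4 acc=0xF47FC3 -> emit F4 7F C3, reset; bytes_emitted=3
After char 4 ('i'=34): chars_in_quartet=1 acc=0x22 bytes_emitted=3
After char 5 ('Q'=16): chars_in_quartet=2 acc=0x890 bytes_emitted=3
Padding '==': partial quartet acc=0x890 -> emit 89; bytes_emitted=4

Answer: F4 7F C3 89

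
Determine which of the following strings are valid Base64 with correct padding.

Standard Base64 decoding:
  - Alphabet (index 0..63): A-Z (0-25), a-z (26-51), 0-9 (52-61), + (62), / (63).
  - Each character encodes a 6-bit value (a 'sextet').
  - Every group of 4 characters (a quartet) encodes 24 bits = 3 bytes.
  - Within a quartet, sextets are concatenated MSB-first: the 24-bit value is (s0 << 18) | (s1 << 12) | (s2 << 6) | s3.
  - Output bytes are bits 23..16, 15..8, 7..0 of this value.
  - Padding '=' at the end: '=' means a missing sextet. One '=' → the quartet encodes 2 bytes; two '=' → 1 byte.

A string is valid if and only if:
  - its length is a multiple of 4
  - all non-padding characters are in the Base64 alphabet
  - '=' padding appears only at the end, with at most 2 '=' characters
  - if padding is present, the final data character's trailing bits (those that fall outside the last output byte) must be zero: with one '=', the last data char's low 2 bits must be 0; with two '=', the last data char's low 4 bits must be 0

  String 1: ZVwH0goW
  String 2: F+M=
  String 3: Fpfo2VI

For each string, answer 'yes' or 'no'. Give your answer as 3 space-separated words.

Answer: yes yes no

Derivation:
String 1: 'ZVwH0goW' → valid
String 2: 'F+M=' → valid
String 3: 'Fpfo2VI' → invalid (len=7 not mult of 4)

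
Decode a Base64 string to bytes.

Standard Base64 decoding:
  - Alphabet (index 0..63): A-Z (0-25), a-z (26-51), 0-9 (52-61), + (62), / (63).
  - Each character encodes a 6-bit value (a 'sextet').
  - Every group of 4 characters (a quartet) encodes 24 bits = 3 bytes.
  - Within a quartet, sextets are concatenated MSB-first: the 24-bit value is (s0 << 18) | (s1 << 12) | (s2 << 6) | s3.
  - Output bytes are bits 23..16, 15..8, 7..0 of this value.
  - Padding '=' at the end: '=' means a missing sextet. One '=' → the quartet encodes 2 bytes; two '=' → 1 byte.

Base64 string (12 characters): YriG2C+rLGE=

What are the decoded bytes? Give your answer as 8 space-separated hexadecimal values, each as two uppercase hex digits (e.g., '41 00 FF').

Answer: 62 B8 86 D8 2F AB 2C 61

Derivation:
After char 0 ('Y'=24): chars_in_quartet=1 acc=0x18 bytes_emitted=0
After char 1 ('r'=43): chars_in_quartet=2 acc=0x62B bytes_emitted=0
After char 2 ('i'=34): chars_in_quartet=3 acc=0x18AE2 bytes_emitted=0
After char 3 ('G'=6): chars_in_quartet=4 acc=0x62B886 -> emit 62 B8 86, reset; bytes_emitted=3
After char 4 ('2'=54): chars_in_quartet=1 acc=0x36 bytes_emitted=3
After char 5 ('C'=2): chars_in_quartet=2 acc=0xD82 bytes_emitted=3
After char 6 ('+'=62): chars_in_quartet=3 acc=0x360BE bytes_emitted=3
After char 7 ('r'=43): chars_in_quartet=4 acc=0xD82FAB -> emit D8 2F AB, reset; bytes_emitted=6
After char 8 ('L'=11): chars_in_quartet=1 acc=0xB bytes_emitted=6
After char 9 ('G'=6): chars_in_quartet=2 acc=0x2C6 bytes_emitted=6
After char 10 ('E'=4): chars_in_quartet=3 acc=0xB184 bytes_emitted=6
Padding '=': partial quartet acc=0xB184 -> emit 2C 61; bytes_emitted=8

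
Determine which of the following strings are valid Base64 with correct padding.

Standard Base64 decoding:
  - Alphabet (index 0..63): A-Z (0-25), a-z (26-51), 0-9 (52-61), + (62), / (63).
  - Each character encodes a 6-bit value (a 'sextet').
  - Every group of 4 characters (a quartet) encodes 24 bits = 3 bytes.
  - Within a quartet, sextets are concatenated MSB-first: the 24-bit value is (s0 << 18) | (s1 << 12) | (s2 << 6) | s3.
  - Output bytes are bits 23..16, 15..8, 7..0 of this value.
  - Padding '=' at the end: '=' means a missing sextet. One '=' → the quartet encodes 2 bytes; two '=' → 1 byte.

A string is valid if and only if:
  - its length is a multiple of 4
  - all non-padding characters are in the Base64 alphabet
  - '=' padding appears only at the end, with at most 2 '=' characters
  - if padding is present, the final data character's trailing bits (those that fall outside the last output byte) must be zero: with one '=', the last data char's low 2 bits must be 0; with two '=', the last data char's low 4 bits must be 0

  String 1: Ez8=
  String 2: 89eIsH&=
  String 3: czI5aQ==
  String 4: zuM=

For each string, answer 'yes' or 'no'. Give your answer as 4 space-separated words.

String 1: 'Ez8=' → valid
String 2: '89eIsH&=' → invalid (bad char(s): ['&'])
String 3: 'czI5aQ==' → valid
String 4: 'zuM=' → valid

Answer: yes no yes yes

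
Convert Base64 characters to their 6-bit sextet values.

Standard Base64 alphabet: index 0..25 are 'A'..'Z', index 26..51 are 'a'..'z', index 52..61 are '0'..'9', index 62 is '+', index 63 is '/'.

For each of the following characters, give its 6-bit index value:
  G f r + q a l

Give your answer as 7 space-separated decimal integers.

Answer: 6 31 43 62 42 26 37

Derivation:
'G': A..Z range, ord('G') − ord('A') = 6
'f': a..z range, 26 + ord('f') − ord('a') = 31
'r': a..z range, 26 + ord('r') − ord('a') = 43
'+': index 62
'q': a..z range, 26 + ord('q') − ord('a') = 42
'a': a..z range, 26 + ord('a') − ord('a') = 26
'l': a..z range, 26 + ord('l') − ord('a') = 37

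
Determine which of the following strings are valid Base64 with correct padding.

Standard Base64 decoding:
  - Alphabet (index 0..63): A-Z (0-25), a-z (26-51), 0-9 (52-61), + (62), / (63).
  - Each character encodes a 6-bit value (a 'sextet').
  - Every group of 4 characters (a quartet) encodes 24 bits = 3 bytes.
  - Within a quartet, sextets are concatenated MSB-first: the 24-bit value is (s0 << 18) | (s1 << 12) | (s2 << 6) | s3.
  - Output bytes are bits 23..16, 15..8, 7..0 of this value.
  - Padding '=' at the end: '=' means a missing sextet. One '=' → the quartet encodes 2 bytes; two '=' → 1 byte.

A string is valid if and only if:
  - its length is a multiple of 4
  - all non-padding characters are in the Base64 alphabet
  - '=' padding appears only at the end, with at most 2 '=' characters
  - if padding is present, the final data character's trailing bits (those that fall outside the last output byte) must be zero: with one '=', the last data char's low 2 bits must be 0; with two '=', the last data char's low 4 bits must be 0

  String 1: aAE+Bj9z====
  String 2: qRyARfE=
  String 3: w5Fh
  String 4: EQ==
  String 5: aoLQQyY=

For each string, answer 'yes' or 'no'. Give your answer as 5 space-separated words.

Answer: no yes yes yes yes

Derivation:
String 1: 'aAE+Bj9z====' → invalid (4 pad chars (max 2))
String 2: 'qRyARfE=' → valid
String 3: 'w5Fh' → valid
String 4: 'EQ==' → valid
String 5: 'aoLQQyY=' → valid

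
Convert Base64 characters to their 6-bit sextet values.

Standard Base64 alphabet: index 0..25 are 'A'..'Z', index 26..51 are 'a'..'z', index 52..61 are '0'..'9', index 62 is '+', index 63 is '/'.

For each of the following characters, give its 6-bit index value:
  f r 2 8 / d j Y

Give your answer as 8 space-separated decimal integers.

'f': a..z range, 26 + ord('f') − ord('a') = 31
'r': a..z range, 26 + ord('r') − ord('a') = 43
'2': 0..9 range, 52 + ord('2') − ord('0') = 54
'8': 0..9 range, 52 + ord('8') − ord('0') = 60
'/': index 63
'd': a..z range, 26 + ord('d') − ord('a') = 29
'j': a..z range, 26 + ord('j') − ord('a') = 35
'Y': A..Z range, ord('Y') − ord('A') = 24

Answer: 31 43 54 60 63 29 35 24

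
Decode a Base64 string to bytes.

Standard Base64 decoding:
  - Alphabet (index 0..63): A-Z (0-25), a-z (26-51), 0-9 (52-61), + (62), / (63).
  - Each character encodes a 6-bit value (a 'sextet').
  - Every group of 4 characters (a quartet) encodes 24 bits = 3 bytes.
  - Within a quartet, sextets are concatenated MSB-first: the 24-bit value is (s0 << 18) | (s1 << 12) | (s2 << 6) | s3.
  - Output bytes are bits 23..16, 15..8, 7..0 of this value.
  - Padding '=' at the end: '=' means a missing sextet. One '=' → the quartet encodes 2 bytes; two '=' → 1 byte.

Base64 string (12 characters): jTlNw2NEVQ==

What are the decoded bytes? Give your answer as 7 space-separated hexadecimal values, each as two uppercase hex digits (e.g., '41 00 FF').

After char 0 ('j'=35): chars_in_quartet=1 acc=0x23 bytes_emitted=0
After char 1 ('T'=19): chars_in_quartet=2 acc=0x8D3 bytes_emitted=0
After char 2 ('l'=37): chars_in_quartet=3 acc=0x234E5 bytes_emitted=0
After char 3 ('N'=13): chars_in_quartet=4 acc=0x8D394D -> emit 8D 39 4D, reset; bytes_emitted=3
After char 4 ('w'=48): chars_in_quartet=1 acc=0x30 bytes_emitted=3
After char 5 ('2'=54): chars_in_quartet=2 acc=0xC36 bytes_emitted=3
After char 6 ('N'=13): chars_in_quartet=3 acc=0x30D8D bytes_emitted=3
After char 7 ('E'=4): chars_in_quartet=4 acc=0xC36344 -> emit C3 63 44, reset; bytes_emitted=6
After char 8 ('V'=21): chars_in_quartet=1 acc=0x15 bytes_emitted=6
After char 9 ('Q'=16): chars_in_quartet=2 acc=0x550 bytes_emitted=6
Padding '==': partial quartet acc=0x550 -> emit 55; bytes_emitted=7

Answer: 8D 39 4D C3 63 44 55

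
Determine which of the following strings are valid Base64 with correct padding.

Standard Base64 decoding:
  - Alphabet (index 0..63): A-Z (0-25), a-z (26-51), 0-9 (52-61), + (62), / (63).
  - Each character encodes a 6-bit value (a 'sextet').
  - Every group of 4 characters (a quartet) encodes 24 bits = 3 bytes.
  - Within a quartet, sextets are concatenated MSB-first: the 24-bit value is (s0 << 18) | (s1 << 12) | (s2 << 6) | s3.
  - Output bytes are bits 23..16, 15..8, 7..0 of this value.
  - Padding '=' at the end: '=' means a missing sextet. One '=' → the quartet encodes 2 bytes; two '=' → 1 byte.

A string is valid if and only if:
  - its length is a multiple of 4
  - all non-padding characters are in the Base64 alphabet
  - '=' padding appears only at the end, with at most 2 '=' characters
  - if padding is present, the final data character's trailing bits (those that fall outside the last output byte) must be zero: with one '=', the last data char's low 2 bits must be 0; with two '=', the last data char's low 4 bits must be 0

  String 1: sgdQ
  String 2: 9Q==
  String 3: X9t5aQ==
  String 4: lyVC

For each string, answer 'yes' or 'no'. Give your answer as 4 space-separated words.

Answer: yes yes yes yes

Derivation:
String 1: 'sgdQ' → valid
String 2: '9Q==' → valid
String 3: 'X9t5aQ==' → valid
String 4: 'lyVC' → valid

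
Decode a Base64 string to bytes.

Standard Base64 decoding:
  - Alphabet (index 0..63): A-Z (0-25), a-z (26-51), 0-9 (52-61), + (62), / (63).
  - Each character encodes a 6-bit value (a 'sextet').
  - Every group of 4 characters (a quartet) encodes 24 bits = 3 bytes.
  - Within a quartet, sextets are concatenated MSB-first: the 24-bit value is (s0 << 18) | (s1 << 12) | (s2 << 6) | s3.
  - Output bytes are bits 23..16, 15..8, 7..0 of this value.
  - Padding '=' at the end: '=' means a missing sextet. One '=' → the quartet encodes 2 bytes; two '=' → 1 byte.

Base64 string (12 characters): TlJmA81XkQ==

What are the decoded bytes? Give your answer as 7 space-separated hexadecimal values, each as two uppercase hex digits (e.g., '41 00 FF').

After char 0 ('T'=19): chars_in_quartet=1 acc=0x13 bytes_emitted=0
After char 1 ('l'=37): chars_in_quartet=2 acc=0x4E5 bytes_emitted=0
After char 2 ('J'=9): chars_in_quartet=3 acc=0x13949 bytes_emitted=0
After char 3 ('m'=38): chars_in_quartet=4 acc=0x4E5266 -> emit 4E 52 66, reset; bytes_emitted=3
After char 4 ('A'=0): chars_in_quartet=1 acc=0x0 bytes_emitted=3
After char 5 ('8'=60): chars_in_quartet=2 acc=0x3C bytes_emitted=3
After char 6 ('1'=53): chars_in_quartet=3 acc=0xF35 bytes_emitted=3
After char 7 ('X'=23): chars_in_quartet=4 acc=0x3CD57 -> emit 03 CD 57, reset; bytes_emitted=6
After char 8 ('k'=36): chars_in_quartet=1 acc=0x24 bytes_emitted=6
After char 9 ('Q'=16): chars_in_quartet=2 acc=0x910 bytes_emitted=6
Padding '==': partial quartet acc=0x910 -> emit 91; bytes_emitted=7

Answer: 4E 52 66 03 CD 57 91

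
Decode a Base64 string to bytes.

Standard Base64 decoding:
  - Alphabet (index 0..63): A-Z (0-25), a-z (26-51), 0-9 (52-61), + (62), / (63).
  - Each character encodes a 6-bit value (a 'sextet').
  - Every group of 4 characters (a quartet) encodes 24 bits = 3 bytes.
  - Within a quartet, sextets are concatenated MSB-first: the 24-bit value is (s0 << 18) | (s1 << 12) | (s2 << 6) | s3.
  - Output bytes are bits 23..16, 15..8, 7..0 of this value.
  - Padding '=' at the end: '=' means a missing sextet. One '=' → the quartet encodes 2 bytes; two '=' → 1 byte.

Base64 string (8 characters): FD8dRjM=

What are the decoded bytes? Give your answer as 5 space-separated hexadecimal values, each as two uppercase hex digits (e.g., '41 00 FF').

Answer: 14 3F 1D 46 33

Derivation:
After char 0 ('F'=5): chars_in_quartet=1 acc=0x5 bytes_emitted=0
After char 1 ('D'=3): chars_in_quartet=2 acc=0x143 bytes_emitted=0
After char 2 ('8'=60): chars_in_quartet=3 acc=0x50FC bytes_emitted=0
After char 3 ('d'=29): chars_in_quartet=4 acc=0x143F1D -> emit 14 3F 1D, reset; bytes_emitted=3
After char 4 ('R'=17): chars_in_quartet=1 acc=0x11 bytes_emitted=3
After char 5 ('j'=35): chars_in_quartet=2 acc=0x463 bytes_emitted=3
After char 6 ('M'=12): chars_in_quartet=3 acc=0x118CC bytes_emitted=3
Padding '=': partial quartet acc=0x118CC -> emit 46 33; bytes_emitted=5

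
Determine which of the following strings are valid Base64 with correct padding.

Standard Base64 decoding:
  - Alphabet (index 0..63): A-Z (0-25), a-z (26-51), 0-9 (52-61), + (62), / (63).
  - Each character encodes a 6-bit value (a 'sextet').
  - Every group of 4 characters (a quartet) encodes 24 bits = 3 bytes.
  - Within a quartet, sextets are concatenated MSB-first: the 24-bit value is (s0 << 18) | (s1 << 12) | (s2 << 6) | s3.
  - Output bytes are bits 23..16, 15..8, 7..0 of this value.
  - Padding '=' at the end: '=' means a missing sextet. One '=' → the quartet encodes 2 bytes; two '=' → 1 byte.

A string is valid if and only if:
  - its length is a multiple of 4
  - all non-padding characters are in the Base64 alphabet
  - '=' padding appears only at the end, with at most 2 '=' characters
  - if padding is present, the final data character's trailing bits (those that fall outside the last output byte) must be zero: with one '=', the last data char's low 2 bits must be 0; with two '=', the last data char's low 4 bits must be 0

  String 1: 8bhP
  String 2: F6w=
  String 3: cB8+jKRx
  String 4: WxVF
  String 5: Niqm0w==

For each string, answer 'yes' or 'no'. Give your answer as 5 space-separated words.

String 1: '8bhP' → valid
String 2: 'F6w=' → valid
String 3: 'cB8+jKRx' → valid
String 4: 'WxVF' → valid
String 5: 'Niqm0w==' → valid

Answer: yes yes yes yes yes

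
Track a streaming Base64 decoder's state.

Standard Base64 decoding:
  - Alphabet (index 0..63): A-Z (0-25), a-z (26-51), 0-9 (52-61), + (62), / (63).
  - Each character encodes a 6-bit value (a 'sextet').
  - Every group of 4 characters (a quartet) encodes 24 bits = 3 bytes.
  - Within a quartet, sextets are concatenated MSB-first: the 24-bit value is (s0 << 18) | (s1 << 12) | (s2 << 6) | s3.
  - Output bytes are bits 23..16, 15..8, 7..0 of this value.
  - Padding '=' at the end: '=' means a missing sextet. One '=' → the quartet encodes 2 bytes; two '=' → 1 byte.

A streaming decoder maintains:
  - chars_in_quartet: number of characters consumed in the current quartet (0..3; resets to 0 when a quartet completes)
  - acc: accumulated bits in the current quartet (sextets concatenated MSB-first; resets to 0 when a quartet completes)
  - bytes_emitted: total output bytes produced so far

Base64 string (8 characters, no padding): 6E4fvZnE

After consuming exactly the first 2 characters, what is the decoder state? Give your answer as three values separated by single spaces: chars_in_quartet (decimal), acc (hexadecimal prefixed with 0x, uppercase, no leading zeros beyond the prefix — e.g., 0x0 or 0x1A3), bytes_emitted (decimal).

Answer: 2 0xE84 0

Derivation:
After char 0 ('6'=58): chars_in_quartet=1 acc=0x3A bytes_emitted=0
After char 1 ('E'=4): chars_in_quartet=2 acc=0xE84 bytes_emitted=0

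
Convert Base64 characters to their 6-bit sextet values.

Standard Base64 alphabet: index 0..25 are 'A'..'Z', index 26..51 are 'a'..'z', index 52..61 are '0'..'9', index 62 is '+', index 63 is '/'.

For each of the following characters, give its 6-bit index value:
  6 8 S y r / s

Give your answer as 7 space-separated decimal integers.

Answer: 58 60 18 50 43 63 44

Derivation:
'6': 0..9 range, 52 + ord('6') − ord('0') = 58
'8': 0..9 range, 52 + ord('8') − ord('0') = 60
'S': A..Z range, ord('S') − ord('A') = 18
'y': a..z range, 26 + ord('y') − ord('a') = 50
'r': a..z range, 26 + ord('r') − ord('a') = 43
'/': index 63
's': a..z range, 26 + ord('s') − ord('a') = 44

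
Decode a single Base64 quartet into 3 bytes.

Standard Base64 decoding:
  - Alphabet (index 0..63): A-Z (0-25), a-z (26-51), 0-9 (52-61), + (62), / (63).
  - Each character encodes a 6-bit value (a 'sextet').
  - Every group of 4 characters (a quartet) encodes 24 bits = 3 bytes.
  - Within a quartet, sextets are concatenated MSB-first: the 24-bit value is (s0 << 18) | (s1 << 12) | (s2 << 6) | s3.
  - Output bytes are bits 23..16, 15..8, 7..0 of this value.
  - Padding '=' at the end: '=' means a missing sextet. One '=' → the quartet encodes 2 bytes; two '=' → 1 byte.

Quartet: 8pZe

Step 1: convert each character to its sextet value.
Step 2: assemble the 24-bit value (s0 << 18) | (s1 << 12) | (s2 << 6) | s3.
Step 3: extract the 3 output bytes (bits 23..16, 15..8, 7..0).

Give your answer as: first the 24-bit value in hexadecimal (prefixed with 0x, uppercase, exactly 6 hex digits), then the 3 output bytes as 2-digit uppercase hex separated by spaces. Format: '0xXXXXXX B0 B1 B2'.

Answer: 0xF2965E F2 96 5E

Derivation:
Sextets: 8=60, p=41, Z=25, e=30
24-bit: (60<<18) | (41<<12) | (25<<6) | 30
      = 0xF00000 | 0x029000 | 0x000640 | 0x00001E
      = 0xF2965E
Bytes: (v>>16)&0xFF=F2, (v>>8)&0xFF=96, v&0xFF=5E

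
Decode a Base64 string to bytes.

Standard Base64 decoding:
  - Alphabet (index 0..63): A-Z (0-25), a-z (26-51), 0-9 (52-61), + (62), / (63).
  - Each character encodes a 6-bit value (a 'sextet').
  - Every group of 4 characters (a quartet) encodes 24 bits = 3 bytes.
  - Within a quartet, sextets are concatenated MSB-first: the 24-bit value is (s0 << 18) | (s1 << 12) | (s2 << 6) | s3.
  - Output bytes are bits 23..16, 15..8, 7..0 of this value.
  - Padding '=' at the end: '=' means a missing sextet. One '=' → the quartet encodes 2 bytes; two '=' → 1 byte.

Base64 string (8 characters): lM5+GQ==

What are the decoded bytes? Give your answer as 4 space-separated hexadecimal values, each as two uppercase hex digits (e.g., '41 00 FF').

After char 0 ('l'=37): chars_in_quartet=1 acc=0x25 bytes_emitted=0
After char 1 ('M'=12): chars_in_quartet=2 acc=0x94C bytes_emitted=0
After char 2 ('5'=57): chars_in_quartet=3 acc=0x25339 bytes_emitted=0
After char 3 ('+'=62): chars_in_quartet=4 acc=0x94CE7E -> emit 94 CE 7E, reset; bytes_emitted=3
After char 4 ('G'=6): chars_in_quartet=1 acc=0x6 bytes_emitted=3
After char 5 ('Q'=16): chars_in_quartet=2 acc=0x190 bytes_emitted=3
Padding '==': partial quartet acc=0x190 -> emit 19; bytes_emitted=4

Answer: 94 CE 7E 19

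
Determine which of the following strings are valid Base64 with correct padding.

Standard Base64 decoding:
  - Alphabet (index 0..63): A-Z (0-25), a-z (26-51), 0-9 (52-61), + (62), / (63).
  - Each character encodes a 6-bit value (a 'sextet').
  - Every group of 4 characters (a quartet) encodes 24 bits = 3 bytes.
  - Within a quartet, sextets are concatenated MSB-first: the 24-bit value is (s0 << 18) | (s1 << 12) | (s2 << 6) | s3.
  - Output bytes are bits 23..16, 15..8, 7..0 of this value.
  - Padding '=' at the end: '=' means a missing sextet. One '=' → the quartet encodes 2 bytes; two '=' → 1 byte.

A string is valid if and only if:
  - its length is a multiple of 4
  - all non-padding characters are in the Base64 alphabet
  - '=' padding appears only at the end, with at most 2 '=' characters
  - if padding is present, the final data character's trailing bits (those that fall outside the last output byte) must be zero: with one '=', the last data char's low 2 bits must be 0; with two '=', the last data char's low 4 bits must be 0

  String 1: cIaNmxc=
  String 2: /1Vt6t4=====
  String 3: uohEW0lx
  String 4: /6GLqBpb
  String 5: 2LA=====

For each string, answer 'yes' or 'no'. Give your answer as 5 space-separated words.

String 1: 'cIaNmxc=' → valid
String 2: '/1Vt6t4=====' → invalid (5 pad chars (max 2))
String 3: 'uohEW0lx' → valid
String 4: '/6GLqBpb' → valid
String 5: '2LA=====' → invalid (5 pad chars (max 2))

Answer: yes no yes yes no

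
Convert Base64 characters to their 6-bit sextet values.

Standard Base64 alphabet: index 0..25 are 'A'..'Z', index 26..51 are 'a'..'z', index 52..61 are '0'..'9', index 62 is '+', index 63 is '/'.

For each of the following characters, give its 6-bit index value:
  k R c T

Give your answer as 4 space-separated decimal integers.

'k': a..z range, 26 + ord('k') − ord('a') = 36
'R': A..Z range, ord('R') − ord('A') = 17
'c': a..z range, 26 + ord('c') − ord('a') = 28
'T': A..Z range, ord('T') − ord('A') = 19

Answer: 36 17 28 19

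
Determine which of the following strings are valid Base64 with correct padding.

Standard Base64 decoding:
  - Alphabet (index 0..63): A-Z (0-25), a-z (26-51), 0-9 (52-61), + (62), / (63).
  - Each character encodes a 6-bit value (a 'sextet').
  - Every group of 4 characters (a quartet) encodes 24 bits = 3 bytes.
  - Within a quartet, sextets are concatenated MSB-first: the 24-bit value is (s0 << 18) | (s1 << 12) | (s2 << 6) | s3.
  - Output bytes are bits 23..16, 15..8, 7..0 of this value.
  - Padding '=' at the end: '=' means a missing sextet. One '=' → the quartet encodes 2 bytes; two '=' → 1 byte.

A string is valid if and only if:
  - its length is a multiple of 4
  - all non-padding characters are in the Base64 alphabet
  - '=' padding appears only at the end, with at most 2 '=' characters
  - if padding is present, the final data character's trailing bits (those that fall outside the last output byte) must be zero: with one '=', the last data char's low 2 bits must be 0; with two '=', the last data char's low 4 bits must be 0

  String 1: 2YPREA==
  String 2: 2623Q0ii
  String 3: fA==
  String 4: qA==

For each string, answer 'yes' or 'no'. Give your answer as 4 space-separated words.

Answer: yes yes yes yes

Derivation:
String 1: '2YPREA==' → valid
String 2: '2623Q0ii' → valid
String 3: 'fA==' → valid
String 4: 'qA==' → valid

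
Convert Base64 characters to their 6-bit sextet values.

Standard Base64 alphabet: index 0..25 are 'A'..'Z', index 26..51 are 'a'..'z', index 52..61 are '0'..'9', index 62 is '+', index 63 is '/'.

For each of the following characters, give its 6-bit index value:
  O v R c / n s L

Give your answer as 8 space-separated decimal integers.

Answer: 14 47 17 28 63 39 44 11

Derivation:
'O': A..Z range, ord('O') − ord('A') = 14
'v': a..z range, 26 + ord('v') − ord('a') = 47
'R': A..Z range, ord('R') − ord('A') = 17
'c': a..z range, 26 + ord('c') − ord('a') = 28
'/': index 63
'n': a..z range, 26 + ord('n') − ord('a') = 39
's': a..z range, 26 + ord('s') − ord('a') = 44
'L': A..Z range, ord('L') − ord('A') = 11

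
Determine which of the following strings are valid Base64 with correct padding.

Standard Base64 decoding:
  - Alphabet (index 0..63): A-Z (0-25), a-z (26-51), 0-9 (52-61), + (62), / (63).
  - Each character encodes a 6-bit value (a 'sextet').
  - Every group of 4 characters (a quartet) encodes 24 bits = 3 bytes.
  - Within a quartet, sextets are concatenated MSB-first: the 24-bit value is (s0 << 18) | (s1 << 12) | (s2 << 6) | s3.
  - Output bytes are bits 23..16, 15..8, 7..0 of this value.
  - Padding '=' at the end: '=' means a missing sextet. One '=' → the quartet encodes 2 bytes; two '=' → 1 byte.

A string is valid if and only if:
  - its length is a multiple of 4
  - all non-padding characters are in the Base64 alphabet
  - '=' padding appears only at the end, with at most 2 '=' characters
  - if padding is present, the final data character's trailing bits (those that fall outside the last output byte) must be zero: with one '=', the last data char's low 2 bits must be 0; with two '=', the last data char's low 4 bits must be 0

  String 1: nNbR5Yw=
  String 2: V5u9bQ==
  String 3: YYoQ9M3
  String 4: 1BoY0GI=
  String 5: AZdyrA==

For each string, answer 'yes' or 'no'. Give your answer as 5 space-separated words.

Answer: yes yes no yes yes

Derivation:
String 1: 'nNbR5Yw=' → valid
String 2: 'V5u9bQ==' → valid
String 3: 'YYoQ9M3' → invalid (len=7 not mult of 4)
String 4: '1BoY0GI=' → valid
String 5: 'AZdyrA==' → valid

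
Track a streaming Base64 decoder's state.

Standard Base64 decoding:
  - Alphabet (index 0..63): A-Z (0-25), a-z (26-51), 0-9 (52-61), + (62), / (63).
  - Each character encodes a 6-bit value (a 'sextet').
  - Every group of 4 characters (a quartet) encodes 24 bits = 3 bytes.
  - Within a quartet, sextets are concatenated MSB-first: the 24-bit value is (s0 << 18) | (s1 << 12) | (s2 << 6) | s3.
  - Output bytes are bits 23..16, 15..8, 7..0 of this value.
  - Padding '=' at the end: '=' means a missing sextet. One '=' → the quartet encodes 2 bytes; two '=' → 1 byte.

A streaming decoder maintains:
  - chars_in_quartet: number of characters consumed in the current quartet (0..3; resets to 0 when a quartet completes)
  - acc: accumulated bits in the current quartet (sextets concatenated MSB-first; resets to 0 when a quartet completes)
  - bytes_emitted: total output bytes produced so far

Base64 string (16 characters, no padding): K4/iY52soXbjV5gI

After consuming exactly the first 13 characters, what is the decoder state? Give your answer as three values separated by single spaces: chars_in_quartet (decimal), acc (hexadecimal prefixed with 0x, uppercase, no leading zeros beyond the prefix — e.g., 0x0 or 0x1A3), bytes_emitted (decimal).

After char 0 ('K'=10): chars_in_quartet=1 acc=0xA bytes_emitted=0
After char 1 ('4'=56): chars_in_quartet=2 acc=0x2B8 bytes_emitted=0
After char 2 ('/'=63): chars_in_quartet=3 acc=0xAE3F bytes_emitted=0
After char 3 ('i'=34): chars_in_quartet=4 acc=0x2B8FE2 -> emit 2B 8F E2, reset; bytes_emitted=3
After char 4 ('Y'=24): chars_in_quartet=1 acc=0x18 bytes_emitted=3
After char 5 ('5'=57): chars_in_quartet=2 acc=0x639 bytes_emitted=3
After char 6 ('2'=54): chars_in_quartet=3 acc=0x18E76 bytes_emitted=3
After char 7 ('s'=44): chars_in_quartet=4 acc=0x639DAC -> emit 63 9D AC, reset; bytes_emitted=6
After char 8 ('o'=40): chars_in_quartet=1 acc=0x28 bytes_emitted=6
After char 9 ('X'=23): chars_in_quartet=2 acc=0xA17 bytes_emitted=6
After char 10 ('b'=27): chars_in_quartet=3 acc=0x285DB bytes_emitted=6
After char 11 ('j'=35): chars_in_quartet=4 acc=0xA176E3 -> emit A1 76 E3, reset; bytes_emitted=9
After char 12 ('V'=21): chars_in_quartet=1 acc=0x15 bytes_emitted=9

Answer: 1 0x15 9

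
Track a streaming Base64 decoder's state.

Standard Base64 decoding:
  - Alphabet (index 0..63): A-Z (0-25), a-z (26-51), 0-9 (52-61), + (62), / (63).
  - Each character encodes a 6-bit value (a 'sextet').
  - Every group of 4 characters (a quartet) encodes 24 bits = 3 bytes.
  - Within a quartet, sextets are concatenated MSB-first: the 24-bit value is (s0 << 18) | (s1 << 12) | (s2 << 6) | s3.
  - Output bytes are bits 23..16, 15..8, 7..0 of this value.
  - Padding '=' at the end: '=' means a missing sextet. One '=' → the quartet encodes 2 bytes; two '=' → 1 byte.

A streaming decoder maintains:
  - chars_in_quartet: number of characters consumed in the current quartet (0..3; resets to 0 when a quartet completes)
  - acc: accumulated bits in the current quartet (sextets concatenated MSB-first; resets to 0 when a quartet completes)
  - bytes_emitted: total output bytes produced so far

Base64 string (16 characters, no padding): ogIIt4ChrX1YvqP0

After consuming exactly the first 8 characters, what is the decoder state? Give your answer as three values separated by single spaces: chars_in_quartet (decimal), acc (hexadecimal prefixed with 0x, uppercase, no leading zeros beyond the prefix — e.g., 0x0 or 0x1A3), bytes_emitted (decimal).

Answer: 0 0x0 6

Derivation:
After char 0 ('o'=40): chars_in_quartet=1 acc=0x28 bytes_emitted=0
After char 1 ('g'=32): chars_in_quartet=2 acc=0xA20 bytes_emitted=0
After char 2 ('I'=8): chars_in_quartet=3 acc=0x28808 bytes_emitted=0
After char 3 ('I'=8): chars_in_quartet=4 acc=0xA20208 -> emit A2 02 08, reset; bytes_emitted=3
After char 4 ('t'=45): chars_in_quartet=1 acc=0x2D bytes_emitted=3
After char 5 ('4'=56): chars_in_quartet=2 acc=0xB78 bytes_emitted=3
After char 6 ('C'=2): chars_in_quartet=3 acc=0x2DE02 bytes_emitted=3
After char 7 ('h'=33): chars_in_quartet=4 acc=0xB780A1 -> emit B7 80 A1, reset; bytes_emitted=6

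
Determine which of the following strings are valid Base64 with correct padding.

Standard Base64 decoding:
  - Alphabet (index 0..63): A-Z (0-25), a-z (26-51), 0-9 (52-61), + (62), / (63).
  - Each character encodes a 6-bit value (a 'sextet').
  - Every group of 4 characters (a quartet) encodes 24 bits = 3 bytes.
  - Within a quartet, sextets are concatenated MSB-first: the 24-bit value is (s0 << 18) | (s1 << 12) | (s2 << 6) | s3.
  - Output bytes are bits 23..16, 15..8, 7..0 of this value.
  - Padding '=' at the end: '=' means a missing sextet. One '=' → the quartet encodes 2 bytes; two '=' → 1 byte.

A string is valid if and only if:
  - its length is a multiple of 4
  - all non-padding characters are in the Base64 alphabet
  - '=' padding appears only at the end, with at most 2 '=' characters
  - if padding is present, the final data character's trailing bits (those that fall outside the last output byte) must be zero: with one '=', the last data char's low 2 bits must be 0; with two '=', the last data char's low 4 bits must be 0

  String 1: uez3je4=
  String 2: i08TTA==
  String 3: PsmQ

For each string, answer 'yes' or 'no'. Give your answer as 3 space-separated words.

Answer: yes yes yes

Derivation:
String 1: 'uez3je4=' → valid
String 2: 'i08TTA==' → valid
String 3: 'PsmQ' → valid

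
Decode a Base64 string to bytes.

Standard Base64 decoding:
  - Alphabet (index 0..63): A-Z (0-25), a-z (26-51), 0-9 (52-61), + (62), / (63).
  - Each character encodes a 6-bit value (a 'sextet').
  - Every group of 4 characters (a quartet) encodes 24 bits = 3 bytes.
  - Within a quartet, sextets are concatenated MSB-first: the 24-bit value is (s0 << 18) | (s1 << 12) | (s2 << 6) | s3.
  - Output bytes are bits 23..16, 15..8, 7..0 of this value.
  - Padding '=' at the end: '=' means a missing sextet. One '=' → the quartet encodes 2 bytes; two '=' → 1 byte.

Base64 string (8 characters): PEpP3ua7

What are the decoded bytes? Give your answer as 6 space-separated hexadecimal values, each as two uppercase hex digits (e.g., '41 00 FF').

After char 0 ('P'=15): chars_in_quartet=1 acc=0xF bytes_emitted=0
After char 1 ('E'=4): chars_in_quartet=2 acc=0x3C4 bytes_emitted=0
After char 2 ('p'=41): chars_in_quartet=3 acc=0xF129 bytes_emitted=0
After char 3 ('P'=15): chars_in_quartet=4 acc=0x3C4A4F -> emit 3C 4A 4F, reset; bytes_emitted=3
After char 4 ('3'=55): chars_in_quartet=1 acc=0x37 bytes_emitted=3
After char 5 ('u'=46): chars_in_quartet=2 acc=0xDEE bytes_emitted=3
After char 6 ('a'=26): chars_in_quartet=3 acc=0x37B9A bytes_emitted=3
After char 7 ('7'=59): chars_in_quartet=4 acc=0xDEE6BB -> emit DE E6 BB, reset; bytes_emitted=6

Answer: 3C 4A 4F DE E6 BB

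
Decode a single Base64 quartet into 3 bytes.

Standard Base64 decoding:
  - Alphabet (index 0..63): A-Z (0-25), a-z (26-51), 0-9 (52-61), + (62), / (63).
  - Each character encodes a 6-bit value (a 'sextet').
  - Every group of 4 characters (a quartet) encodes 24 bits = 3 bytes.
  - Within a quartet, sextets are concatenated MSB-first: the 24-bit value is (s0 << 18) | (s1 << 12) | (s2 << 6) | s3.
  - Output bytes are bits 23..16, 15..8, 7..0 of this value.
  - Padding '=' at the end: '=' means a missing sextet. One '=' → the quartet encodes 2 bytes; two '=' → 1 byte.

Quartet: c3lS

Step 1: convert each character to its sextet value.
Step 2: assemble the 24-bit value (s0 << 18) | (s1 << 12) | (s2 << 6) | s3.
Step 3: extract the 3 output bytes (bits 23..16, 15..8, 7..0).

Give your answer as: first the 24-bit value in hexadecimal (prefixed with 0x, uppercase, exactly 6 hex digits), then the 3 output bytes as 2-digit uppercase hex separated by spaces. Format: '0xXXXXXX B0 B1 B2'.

Answer: 0x737952 73 79 52

Derivation:
Sextets: c=28, 3=55, l=37, S=18
24-bit: (28<<18) | (55<<12) | (37<<6) | 18
      = 0x700000 | 0x037000 | 0x000940 | 0x000012
      = 0x737952
Bytes: (v>>16)&0xFF=73, (v>>8)&0xFF=79, v&0xFF=52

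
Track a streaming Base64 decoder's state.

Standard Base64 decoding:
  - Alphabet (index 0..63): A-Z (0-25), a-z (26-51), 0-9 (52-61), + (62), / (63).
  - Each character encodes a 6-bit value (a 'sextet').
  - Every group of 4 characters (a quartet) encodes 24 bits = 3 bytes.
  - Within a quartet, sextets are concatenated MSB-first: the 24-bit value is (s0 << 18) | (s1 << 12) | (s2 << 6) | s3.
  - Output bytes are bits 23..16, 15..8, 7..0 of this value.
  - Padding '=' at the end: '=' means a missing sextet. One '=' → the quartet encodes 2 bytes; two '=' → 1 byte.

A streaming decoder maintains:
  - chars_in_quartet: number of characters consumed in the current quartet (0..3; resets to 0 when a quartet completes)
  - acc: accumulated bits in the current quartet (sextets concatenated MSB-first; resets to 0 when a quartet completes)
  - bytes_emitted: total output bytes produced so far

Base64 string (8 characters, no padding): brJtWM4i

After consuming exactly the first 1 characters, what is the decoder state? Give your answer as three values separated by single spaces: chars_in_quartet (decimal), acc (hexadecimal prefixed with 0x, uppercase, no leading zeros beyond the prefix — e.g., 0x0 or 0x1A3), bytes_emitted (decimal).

After char 0 ('b'=27): chars_in_quartet=1 acc=0x1B bytes_emitted=0

Answer: 1 0x1B 0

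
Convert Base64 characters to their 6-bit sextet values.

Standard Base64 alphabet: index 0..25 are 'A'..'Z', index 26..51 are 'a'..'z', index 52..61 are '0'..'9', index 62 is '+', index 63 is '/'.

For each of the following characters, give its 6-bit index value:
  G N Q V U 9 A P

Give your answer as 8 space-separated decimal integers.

'G': A..Z range, ord('G') − ord('A') = 6
'N': A..Z range, ord('N') − ord('A') = 13
'Q': A..Z range, ord('Q') − ord('A') = 16
'V': A..Z range, ord('V') − ord('A') = 21
'U': A..Z range, ord('U') − ord('A') = 20
'9': 0..9 range, 52 + ord('9') − ord('0') = 61
'A': A..Z range, ord('A') − ord('A') = 0
'P': A..Z range, ord('P') − ord('A') = 15

Answer: 6 13 16 21 20 61 0 15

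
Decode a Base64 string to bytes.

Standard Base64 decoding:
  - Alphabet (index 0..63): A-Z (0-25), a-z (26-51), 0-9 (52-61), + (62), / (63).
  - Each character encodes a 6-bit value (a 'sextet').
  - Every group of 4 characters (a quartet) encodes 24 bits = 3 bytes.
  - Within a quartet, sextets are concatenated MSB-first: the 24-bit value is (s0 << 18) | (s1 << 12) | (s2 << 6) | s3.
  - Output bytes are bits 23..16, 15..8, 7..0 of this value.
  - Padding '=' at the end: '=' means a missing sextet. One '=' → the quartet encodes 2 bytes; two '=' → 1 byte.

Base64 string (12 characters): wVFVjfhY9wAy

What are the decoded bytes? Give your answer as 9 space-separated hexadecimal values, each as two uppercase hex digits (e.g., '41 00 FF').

Answer: C1 51 55 8D F8 58 F7 00 32

Derivation:
After char 0 ('w'=48): chars_in_quartet=1 acc=0x30 bytes_emitted=0
After char 1 ('V'=21): chars_in_quartet=2 acc=0xC15 bytes_emitted=0
After char 2 ('F'=5): chars_in_quartet=3 acc=0x30545 bytes_emitted=0
After char 3 ('V'=21): chars_in_quartet=4 acc=0xC15155 -> emit C1 51 55, reset; bytes_emitted=3
After char 4 ('j'=35): chars_in_quartet=1 acc=0x23 bytes_emitted=3
After char 5 ('f'=31): chars_in_quartet=2 acc=0x8DF bytes_emitted=3
After char 6 ('h'=33): chars_in_quartet=3 acc=0x237E1 bytes_emitted=3
After char 7 ('Y'=24): chars_in_quartet=4 acc=0x8DF858 -> emit 8D F8 58, reset; bytes_emitted=6
After char 8 ('9'=61): chars_in_quartet=1 acc=0x3D bytes_emitted=6
After char 9 ('w'=48): chars_in_quartet=2 acc=0xF70 bytes_emitted=6
After char 10 ('A'=0): chars_in_quartet=3 acc=0x3DC00 bytes_emitted=6
After char 11 ('y'=50): chars_in_quartet=4 acc=0xF70032 -> emit F7 00 32, reset; bytes_emitted=9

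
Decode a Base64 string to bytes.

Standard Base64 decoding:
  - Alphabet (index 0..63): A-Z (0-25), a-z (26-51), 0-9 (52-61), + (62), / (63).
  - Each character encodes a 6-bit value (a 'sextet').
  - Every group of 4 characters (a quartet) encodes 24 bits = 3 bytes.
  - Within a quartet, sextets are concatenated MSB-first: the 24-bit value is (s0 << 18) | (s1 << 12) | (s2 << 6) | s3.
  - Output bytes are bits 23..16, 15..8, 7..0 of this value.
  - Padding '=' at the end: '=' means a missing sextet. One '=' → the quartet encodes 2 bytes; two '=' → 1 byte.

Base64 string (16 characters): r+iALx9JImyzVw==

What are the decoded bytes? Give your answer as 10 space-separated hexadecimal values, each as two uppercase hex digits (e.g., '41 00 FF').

After char 0 ('r'=43): chars_in_quartet=1 acc=0x2B bytes_emitted=0
After char 1 ('+'=62): chars_in_quartet=2 acc=0xAFE bytes_emitted=0
After char 2 ('i'=34): chars_in_quartet=3 acc=0x2BFA2 bytes_emitted=0
After char 3 ('A'=0): chars_in_quartet=4 acc=0xAFE880 -> emit AF E8 80, reset; bytes_emitted=3
After char 4 ('L'=11): chars_in_quartet=1 acc=0xB bytes_emitted=3
After char 5 ('x'=49): chars_in_quartet=2 acc=0x2F1 bytes_emitted=3
After char 6 ('9'=61): chars_in_quartet=3 acc=0xBC7D bytes_emitted=3
After char 7 ('J'=9): chars_in_quartet=4 acc=0x2F1F49 -> emit 2F 1F 49, reset; bytes_emitted=6
After char 8 ('I'=8): chars_in_quartet=1 acc=0x8 bytes_emitted=6
After char 9 ('m'=38): chars_in_quartet=2 acc=0x226 bytes_emitted=6
After char 10 ('y'=50): chars_in_quartet=3 acc=0x89B2 bytes_emitted=6
After char 11 ('z'=51): chars_in_quartet=4 acc=0x226CB3 -> emit 22 6C B3, reset; bytes_emitted=9
After char 12 ('V'=21): chars_in_quartet=1 acc=0x15 bytes_emitted=9
After char 13 ('w'=48): chars_in_quartet=2 acc=0x570 bytes_emitted=9
Padding '==': partial quartet acc=0x570 -> emit 57; bytes_emitted=10

Answer: AF E8 80 2F 1F 49 22 6C B3 57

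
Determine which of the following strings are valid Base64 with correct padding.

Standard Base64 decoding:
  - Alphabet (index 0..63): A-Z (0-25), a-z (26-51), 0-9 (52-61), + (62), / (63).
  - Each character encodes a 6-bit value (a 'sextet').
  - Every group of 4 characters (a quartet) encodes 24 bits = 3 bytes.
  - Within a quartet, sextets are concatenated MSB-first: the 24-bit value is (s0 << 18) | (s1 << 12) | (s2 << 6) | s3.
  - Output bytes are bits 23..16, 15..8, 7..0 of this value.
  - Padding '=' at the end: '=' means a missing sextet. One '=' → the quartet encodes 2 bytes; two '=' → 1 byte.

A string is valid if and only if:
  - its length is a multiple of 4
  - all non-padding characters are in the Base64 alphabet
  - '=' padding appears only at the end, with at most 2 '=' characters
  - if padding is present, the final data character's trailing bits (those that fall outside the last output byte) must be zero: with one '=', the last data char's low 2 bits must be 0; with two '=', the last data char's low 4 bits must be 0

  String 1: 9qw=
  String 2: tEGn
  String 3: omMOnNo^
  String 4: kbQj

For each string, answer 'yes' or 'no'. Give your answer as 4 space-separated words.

Answer: yes yes no yes

Derivation:
String 1: '9qw=' → valid
String 2: 'tEGn' → valid
String 3: 'omMOnNo^' → invalid (bad char(s): ['^'])
String 4: 'kbQj' → valid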